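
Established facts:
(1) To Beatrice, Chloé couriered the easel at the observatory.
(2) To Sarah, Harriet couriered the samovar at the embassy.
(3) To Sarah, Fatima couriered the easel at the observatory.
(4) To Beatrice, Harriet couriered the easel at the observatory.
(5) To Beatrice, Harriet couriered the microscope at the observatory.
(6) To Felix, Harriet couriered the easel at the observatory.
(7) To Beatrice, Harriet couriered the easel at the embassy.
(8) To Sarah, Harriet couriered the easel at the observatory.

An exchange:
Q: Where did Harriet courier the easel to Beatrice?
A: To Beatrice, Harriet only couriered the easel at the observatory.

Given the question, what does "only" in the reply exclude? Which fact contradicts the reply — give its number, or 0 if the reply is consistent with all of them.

Answering "Where did ...?" puts focus on the setting — here, "at the observatory".
"Only" then excludes alternative settings while the background — agent = Harriet, thing = the easel, recipient = Beatrice — is held fixed.
Fact (7) shares the background with a different setting (at the embassy) — counterexample.
(Fact (6) would refute a reading with focus on the recipient — but that is not what the question asks.)

7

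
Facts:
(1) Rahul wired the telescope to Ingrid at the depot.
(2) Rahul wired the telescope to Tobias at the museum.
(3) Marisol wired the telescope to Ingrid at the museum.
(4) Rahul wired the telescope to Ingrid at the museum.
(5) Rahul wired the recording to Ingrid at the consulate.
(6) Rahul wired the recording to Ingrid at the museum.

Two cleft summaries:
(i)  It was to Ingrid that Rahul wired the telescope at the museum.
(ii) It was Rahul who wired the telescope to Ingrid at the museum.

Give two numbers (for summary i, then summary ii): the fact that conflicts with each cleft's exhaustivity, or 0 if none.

2, 3

(i): focus "Ingrid". Looking for agent = Rahul, thing = the telescope, setting = at the museum with some other recipient — fact (2) has Tobias there. Refuted.
(ii): focus "Rahul". Looking for thing = the telescope, recipient = Ingrid, setting = at the museum with some other agent — fact (3) has Marisol there. Refuted.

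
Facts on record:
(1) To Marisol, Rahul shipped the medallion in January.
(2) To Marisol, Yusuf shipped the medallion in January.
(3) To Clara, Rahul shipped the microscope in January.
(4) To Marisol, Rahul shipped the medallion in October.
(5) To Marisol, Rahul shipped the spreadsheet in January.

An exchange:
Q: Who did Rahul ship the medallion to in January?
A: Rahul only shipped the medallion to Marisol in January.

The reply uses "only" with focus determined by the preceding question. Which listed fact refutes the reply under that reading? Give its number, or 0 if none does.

0

The question "Who did ... to ...?" targets the recipient, so in the reply the focus falls on "Marisol".
"Only" then excludes alternative recipients while the background — agent = Rahul, thing = the medallion, setting = in January — is held fixed.
No fact keeps agent = Rahul, thing = the medallion, setting = in January while changing the recipient; every other fact differs on something backgrounded. The reply stands.
(Fact (5) would refute a reading with focus on the thing — but that is not what the question asks.)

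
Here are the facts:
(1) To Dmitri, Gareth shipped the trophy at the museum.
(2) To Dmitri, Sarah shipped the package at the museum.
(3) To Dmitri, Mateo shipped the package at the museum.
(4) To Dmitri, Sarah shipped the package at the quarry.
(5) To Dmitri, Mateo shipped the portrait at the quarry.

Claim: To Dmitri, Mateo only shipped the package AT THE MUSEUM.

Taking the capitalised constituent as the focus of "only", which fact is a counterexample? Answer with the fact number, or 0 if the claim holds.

0

The capitals mark "at the museum" as focus. So "only" rules out other settings, with the rest (agent = Mateo, thing = the package, recipient = Dmitri) as background.
No fact matches agent = Mateo, thing = the package, recipient = Dmitri with a different setting — every other fact differs on at least one backgrounded slot. So no fact refutes it.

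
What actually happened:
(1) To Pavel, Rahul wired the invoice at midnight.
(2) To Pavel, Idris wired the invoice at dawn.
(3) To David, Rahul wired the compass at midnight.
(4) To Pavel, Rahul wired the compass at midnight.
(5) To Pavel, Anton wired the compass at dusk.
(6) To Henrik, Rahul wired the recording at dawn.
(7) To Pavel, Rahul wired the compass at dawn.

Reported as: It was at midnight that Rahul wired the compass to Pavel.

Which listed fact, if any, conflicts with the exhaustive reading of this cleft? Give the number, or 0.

The cleft puts "at midnight" in focus and presupposes the open proposition with same agent, thing, recipient (Rahul / the compass / Pavel).
Exhaustivity: at midnight is the only setting satisfying that background.
Fact (7) shares the background but with setting = at dawn; exhaustivity is violated.

7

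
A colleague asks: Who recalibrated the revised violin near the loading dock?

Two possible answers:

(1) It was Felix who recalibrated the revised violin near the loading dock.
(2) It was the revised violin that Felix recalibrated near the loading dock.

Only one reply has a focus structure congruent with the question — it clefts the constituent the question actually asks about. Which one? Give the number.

The question word "who" targets the subject (agent).
Option (1) clefts "Felix" — that matches what the question asks about.
Option (2) clefts "the revised violin" — the direct object, not what was asked.
So the congruent reply is (1).

1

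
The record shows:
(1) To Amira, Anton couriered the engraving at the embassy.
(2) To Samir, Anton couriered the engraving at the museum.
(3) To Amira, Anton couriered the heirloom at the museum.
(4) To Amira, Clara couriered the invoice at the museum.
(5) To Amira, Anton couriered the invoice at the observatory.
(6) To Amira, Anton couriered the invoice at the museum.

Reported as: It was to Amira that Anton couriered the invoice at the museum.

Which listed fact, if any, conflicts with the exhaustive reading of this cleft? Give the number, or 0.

0

The cleft puts "Amira" in focus and presupposes the open proposition with same agent, thing, setting (Anton / the invoice / at the museum).
The exhaustive reading says no other recipient fits that background.
Every other fact differs from the presupposition on some backgrounded slot, so none challenges the exhaustivity.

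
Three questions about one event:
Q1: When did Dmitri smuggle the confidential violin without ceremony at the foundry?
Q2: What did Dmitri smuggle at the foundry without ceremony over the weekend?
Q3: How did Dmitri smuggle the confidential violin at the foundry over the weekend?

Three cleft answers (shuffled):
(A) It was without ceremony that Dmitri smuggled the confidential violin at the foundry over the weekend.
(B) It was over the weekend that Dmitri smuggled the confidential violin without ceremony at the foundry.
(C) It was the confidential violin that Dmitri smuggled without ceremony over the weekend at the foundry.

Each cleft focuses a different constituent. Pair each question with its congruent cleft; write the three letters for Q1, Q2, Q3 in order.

Q1 asks about the time; cleft (B) focuses "over the weekend", which is the time — so Q1 → B.
Q2 asks about the direct object; cleft (C) focuses "the confidential violin", which is the direct object — so Q2 → C.
Q3 asks about the manner; cleft (A) focuses "without ceremony", which is the manner — so Q3 → A.
Mapping: Q1→B, Q2→C, Q3→A.

BCA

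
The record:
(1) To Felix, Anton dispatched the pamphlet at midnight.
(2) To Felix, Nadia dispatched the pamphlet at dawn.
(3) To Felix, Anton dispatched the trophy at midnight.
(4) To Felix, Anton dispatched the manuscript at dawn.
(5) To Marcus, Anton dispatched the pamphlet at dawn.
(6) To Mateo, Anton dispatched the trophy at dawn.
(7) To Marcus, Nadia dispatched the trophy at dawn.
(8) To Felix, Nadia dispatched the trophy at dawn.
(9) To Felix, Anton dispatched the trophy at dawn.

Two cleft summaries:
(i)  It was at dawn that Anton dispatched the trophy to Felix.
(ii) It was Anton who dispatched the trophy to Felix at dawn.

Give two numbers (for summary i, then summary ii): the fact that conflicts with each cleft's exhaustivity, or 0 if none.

(i): focus "at dawn". Looking for agent = Anton, thing = the trophy, recipient = Felix with some other setting — fact (3) has at midnight there. Refuted.
(ii): focus "Anton". Looking for thing = the trophy, recipient = Felix, setting = at dawn with some other agent — fact (8) has Nadia there. Refuted.

3, 8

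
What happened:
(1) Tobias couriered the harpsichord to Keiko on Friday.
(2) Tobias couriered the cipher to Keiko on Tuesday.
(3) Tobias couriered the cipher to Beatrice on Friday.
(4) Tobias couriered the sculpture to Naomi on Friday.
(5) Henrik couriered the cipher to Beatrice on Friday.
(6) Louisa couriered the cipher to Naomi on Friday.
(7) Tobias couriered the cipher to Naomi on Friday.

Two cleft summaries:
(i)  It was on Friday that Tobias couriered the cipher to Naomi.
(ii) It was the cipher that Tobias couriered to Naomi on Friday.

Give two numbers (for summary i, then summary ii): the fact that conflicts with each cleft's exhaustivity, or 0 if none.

Summary (i) focuses "on Friday" (the setting); background agent = Tobias, thing = the cipher, recipient = Naomi. No fact matches that background with a different setting, so 0.
Summary (ii) focuses "the cipher" (the thing); background agent = Tobias, recipient = Naomi, setting = on Friday. Fact (4) matches that background with thing = the sculpture — refutes (ii).

0, 4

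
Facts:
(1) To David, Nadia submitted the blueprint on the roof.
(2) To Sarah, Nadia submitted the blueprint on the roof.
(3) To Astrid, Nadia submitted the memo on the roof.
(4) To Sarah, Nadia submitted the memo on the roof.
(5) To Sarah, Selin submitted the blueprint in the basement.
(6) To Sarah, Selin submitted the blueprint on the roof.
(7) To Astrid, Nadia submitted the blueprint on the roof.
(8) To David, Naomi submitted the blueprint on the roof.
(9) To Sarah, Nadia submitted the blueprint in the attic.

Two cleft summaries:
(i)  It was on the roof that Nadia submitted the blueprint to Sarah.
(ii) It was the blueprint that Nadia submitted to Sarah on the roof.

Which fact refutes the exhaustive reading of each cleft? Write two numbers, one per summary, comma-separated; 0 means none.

(i): focus "on the roof". Looking for agent = Nadia, thing = the blueprint, recipient = Sarah with some other setting — fact (9) has in the attic there. Refuted.
(ii): focus "the blueprint". Looking for agent = Nadia, recipient = Sarah, setting = on the roof with some other thing — fact (4) has the memo there. Refuted.

9, 4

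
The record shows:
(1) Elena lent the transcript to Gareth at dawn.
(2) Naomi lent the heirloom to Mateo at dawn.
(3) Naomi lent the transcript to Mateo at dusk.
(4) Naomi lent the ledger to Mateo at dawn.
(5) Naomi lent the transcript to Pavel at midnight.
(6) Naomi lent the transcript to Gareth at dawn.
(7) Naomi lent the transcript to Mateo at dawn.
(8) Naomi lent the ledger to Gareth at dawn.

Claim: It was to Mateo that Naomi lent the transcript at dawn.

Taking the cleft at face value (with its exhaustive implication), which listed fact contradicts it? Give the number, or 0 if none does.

6

Focus of the cleft: "Mateo" (the recipient). Presupposed background: agent = Naomi, thing = the transcript, setting = at dawn.
Exhaustivity: Mateo is the only recipient satisfying that background.
But fact (6) also has agent = Naomi, thing = the transcript, setting = at dawn, with recipient = Gareth — so the exhaustive reading fails.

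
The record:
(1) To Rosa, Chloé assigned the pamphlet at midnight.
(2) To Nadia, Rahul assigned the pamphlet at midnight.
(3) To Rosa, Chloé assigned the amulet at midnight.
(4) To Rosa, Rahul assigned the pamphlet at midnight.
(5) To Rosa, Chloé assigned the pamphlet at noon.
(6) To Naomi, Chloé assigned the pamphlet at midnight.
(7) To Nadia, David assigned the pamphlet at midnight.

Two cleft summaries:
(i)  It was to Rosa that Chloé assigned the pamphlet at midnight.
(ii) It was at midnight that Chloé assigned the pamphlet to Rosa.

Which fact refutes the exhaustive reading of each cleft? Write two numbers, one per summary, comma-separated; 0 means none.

(i): focus "Rosa". Looking for agent = Chloé, thing = the pamphlet, setting = at midnight with some other recipient — fact (6) has Naomi there. Refuted.
(ii): focus "at midnight". Looking for agent = Chloé, thing = the pamphlet, recipient = Rosa with some other setting — fact (5) has at noon there. Refuted.

6, 5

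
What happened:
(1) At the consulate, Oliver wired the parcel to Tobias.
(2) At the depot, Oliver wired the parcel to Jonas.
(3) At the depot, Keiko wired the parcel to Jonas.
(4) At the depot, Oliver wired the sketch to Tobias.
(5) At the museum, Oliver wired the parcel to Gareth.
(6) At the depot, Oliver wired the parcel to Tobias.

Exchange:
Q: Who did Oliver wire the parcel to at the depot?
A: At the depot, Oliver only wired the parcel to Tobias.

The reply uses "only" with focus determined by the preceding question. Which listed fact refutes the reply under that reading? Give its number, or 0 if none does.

Answering "Who did ... to ...?" puts focus on the recipient — here, "Tobias".
So "only" ranges over recipients; the rest (same agent, thing, setting (Oliver / the parcel / at the depot)) is presupposed.
Fact (2) shares the background with a different recipient (Jonas) — counterexample.
(Fact (4) would refute a reading with focus on the thing — but that is not what the question asks.)

2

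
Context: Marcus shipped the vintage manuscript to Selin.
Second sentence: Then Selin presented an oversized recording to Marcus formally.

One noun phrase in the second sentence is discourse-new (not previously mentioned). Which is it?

an oversized recording

"Selin" and "Marcus" in the second sentence are given — already mentioned in the context.
"an oversized recording" has no antecedent in the context; it is discourse-new (the indefinite article also signals a new referent).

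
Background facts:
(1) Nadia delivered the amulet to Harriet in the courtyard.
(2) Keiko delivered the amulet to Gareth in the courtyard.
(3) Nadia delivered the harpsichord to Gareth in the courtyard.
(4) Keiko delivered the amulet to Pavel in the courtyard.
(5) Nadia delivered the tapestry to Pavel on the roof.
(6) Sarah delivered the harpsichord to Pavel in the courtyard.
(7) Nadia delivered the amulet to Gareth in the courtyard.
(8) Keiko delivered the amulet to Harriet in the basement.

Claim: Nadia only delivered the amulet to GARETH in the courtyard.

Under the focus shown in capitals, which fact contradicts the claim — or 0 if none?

1

The capitals mark "Gareth" as focus. So "only" rules out other recipients, with the rest (agent = Nadia, thing = the amulet, setting = in the courtyard) as background.
Fact (1) matches on agent = Nadia, thing = the amulet, setting = in the courtyard, but has recipient = Harriet instead. That refutes the claim.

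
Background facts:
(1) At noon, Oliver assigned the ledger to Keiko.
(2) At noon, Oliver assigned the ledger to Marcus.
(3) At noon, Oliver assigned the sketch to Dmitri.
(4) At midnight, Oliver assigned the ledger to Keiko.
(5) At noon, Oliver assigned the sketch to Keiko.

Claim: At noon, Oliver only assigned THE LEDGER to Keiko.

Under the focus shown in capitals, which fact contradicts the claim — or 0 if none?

5

The capitals mark "the ledger" as focus. So "only" rules out other things, with the rest (same agent, recipient, setting (Oliver / Keiko / at noon)) as background.
Fact (5) shares the background but differs in thing (the sketch) — a counterexample.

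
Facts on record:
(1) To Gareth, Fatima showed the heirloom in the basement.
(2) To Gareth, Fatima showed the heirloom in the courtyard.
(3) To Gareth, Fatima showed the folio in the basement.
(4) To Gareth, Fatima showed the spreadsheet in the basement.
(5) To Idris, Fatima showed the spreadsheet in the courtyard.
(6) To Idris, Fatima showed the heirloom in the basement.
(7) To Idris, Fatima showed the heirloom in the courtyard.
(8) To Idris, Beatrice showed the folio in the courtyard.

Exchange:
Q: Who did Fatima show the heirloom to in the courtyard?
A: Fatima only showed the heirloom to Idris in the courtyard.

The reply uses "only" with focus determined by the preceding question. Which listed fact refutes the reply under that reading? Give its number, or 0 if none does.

Answering "Who did ... to ...?" puts focus on the recipient — here, "Idris".
"Only" then excludes alternative recipients while the background — same agent, thing, setting (Fatima / the heirloom / in the courtyard) — is held fixed.
Fact (2) shares the background with a different recipient (Gareth) — counterexample.
(Fact (5) would refute a reading with focus on the thing — but that is not what the question asks.)

2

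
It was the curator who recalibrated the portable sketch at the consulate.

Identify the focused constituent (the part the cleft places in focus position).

In an it-cleft "It was X that/who ...", the clefted constituent X is the focus; the that/who-clause expresses the presupposed open proposition.
Here the focus is "the curator". The backgrounded (presupposed) material includes "the portable sketch" and "at the consulate".

the curator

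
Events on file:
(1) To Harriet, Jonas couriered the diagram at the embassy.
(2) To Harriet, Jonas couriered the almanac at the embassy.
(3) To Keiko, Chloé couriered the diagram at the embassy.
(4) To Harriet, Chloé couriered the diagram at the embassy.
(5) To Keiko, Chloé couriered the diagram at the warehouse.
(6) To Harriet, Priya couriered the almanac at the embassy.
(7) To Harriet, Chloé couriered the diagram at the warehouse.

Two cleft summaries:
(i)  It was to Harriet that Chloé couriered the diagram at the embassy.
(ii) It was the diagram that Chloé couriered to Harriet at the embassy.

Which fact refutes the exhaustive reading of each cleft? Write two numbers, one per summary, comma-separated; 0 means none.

3, 0

Summary (i) focuses "Harriet" (the recipient); background same agent, thing, setting (Chloé / the diagram / at the embassy). Fact (3) matches that background with recipient = Keiko — refutes (i).
Summary (ii) focuses "the diagram" (the thing); background same agent, recipient, setting (Chloé / Harriet / at the embassy). No fact matches that background with a different thing, so 0.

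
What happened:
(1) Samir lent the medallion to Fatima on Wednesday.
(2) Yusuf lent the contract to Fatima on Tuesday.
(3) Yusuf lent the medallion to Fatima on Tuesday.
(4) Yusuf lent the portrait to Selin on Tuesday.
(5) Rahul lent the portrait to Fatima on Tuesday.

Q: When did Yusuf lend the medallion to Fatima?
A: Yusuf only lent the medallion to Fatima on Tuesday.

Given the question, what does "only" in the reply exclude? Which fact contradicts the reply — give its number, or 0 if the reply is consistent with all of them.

0

Answering "When did ...?" puts focus on the setting — here, "on Tuesday".
So "only" ranges over settings; the rest (same agent, thing, recipient (Yusuf / the medallion / Fatima)) is presupposed.
No listed fact shares that background with another setting. Nothing contradicts the reply.
(Fact (2) would refute a reading with focus on the thing — but that is not what the question asks.)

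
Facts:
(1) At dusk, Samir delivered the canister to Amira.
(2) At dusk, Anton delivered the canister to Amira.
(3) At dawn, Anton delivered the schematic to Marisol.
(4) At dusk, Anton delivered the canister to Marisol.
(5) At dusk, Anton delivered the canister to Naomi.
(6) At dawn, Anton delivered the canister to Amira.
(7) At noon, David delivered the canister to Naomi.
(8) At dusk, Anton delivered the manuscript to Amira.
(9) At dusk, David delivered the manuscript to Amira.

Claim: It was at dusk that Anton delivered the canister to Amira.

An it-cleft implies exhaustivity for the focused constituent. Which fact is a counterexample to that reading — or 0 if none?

6

Focus of the cleft: "at dusk" (the setting). Presupposed background: agent = Anton, thing = the canister, recipient = Amira.
Exhaustivity: at dusk is the only setting satisfying that background.
Fact (6) shares the background but with setting = at dawn; exhaustivity is violated.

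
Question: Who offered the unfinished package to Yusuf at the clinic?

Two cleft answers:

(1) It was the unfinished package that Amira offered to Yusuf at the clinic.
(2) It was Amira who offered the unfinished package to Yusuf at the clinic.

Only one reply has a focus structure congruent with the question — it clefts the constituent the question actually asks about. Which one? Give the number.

2

The question word "who" targets the subject (agent).
Option (1) clefts "the unfinished package" — the direct object, not what was asked.
Option (2) clefts "Amira" — that matches what the question asks about.
So the congruent reply is (2).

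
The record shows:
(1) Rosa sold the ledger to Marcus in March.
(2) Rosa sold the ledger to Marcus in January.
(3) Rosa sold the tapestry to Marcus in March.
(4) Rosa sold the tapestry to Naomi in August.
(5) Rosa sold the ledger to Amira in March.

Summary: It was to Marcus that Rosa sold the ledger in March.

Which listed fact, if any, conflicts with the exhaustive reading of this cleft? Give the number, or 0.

The cleft puts "Marcus" in focus and presupposes the open proposition with same agent, thing, setting (Rosa / the ledger / in March).
The exhaustive reading says no other recipient fits that background.
Fact (5) shares the background but with recipient = Amira; exhaustivity is violated.

5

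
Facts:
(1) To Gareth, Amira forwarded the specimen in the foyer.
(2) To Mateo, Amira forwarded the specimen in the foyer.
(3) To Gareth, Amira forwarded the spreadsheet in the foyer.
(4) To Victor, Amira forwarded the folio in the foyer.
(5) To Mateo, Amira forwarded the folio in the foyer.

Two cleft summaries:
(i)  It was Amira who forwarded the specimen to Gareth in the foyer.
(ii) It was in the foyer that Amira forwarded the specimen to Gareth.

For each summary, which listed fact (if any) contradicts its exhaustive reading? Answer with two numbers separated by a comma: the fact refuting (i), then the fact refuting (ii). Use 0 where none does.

0, 0

Summary (i) focuses "Amira" (the agent); background the specimen as thing and Gareth as recipient and in the foyer as setting. No fact matches that background with a different agent, so 0.
Summary (ii) focuses "in the foyer" (the setting); background Amira as agent and the specimen as thing and Gareth as recipient. No fact matches that background with a different setting, so 0.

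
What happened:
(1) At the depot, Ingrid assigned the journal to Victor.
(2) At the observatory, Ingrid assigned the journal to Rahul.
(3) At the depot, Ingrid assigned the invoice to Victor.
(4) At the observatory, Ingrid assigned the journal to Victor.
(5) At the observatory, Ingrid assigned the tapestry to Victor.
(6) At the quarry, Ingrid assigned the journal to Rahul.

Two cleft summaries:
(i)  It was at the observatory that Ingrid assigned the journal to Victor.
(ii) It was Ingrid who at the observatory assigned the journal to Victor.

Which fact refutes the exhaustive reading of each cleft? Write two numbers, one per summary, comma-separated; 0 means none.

1, 0

Summary (i) focuses "at the observatory" (the setting); background Ingrid as agent and the journal as thing and Victor as recipient. Fact (1) matches that background with setting = at the depot — refutes (i).
Summary (ii) focuses "Ingrid" (the agent); background the journal as thing and Victor as recipient and at the observatory as setting. No fact matches that background with a different agent, so 0.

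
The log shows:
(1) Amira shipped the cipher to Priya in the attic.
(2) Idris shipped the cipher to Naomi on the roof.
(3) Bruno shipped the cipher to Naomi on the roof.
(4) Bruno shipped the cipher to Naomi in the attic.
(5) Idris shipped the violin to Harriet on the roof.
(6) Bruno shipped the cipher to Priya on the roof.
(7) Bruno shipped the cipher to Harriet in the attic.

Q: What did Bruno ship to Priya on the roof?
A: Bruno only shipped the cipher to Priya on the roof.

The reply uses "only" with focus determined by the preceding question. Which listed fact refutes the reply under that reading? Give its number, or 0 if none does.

0

The question "What did ...?" targets the thing, so in the reply the focus falls on "the cipher".
"Only" then excludes alternative things while the background — Bruno as agent and Priya as recipient and on the roof as setting — is held fixed.
No fact keeps Bruno as agent and Priya as recipient and on the roof as setting while changing the thing; every other fact differs on something backgrounded. The reply stands.
(Fact (3) would refute a reading with focus on the recipient — but that is not what the question asks.)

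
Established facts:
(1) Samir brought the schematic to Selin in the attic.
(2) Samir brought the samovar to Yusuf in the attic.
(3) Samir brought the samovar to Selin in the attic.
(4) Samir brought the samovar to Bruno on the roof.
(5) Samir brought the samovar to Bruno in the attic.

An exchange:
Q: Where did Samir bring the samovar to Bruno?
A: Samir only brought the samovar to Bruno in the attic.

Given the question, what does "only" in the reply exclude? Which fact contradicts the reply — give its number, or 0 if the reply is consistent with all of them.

4

The question "Where did ...?" targets the setting, so in the reply the focus falls on "in the attic".
So "only" ranges over settings; the rest (agent = Samir, thing = the samovar, recipient = Bruno) is presupposed.
Fact (4) shares the background with a different setting (on the roof) — counterexample.
(Fact (2) would refute a reading with focus on the recipient — but that is not what the question asks.)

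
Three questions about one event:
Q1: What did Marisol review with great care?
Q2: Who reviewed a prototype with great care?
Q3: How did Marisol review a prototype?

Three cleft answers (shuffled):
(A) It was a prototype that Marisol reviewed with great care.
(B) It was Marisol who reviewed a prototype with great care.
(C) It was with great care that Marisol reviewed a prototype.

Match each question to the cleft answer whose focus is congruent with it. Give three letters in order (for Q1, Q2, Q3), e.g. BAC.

Q1 asks about the direct object; cleft (A) focuses "a prototype", which is the direct object — so Q1 → A.
Q2 asks about the subject (agent); cleft (B) focuses "Marisol", which is the subject (agent) — so Q2 → B.
Q3 asks about the manner; cleft (C) focuses "with great care", which is the manner — so Q3 → C.
Mapping: Q1→A, Q2→B, Q3→C.

ABC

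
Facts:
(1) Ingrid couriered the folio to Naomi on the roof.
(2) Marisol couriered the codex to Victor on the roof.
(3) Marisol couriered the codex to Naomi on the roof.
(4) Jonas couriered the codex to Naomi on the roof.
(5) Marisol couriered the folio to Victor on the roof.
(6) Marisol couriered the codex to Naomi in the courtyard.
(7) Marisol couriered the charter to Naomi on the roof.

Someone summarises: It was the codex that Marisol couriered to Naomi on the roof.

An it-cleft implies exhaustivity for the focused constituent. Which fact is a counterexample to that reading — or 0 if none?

7

Focus of the cleft: "the codex" (the thing). Presupposed background: same agent, recipient, setting (Marisol / Naomi / on the roof).
Exhaustivity: the codex is the only thing satisfying that background.
But fact (7) also has same agent, recipient, setting (Marisol / Naomi / on the roof), with thing = the charter — so the exhaustive reading fails.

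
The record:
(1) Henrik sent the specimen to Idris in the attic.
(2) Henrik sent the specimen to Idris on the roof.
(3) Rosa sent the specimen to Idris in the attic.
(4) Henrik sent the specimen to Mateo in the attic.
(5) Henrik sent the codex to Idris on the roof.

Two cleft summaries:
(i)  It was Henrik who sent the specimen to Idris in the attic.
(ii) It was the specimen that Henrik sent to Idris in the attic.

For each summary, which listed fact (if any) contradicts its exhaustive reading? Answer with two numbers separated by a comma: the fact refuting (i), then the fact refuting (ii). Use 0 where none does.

3, 0

(i): focus "Henrik". Looking for the specimen as thing and Idris as recipient and in the attic as setting with some other agent — fact (3) has Rosa there. Refuted.
(ii): focus "the specimen". No fact shares Henrik as agent and Idris as recipient and in the attic as setting with a different thing. 0.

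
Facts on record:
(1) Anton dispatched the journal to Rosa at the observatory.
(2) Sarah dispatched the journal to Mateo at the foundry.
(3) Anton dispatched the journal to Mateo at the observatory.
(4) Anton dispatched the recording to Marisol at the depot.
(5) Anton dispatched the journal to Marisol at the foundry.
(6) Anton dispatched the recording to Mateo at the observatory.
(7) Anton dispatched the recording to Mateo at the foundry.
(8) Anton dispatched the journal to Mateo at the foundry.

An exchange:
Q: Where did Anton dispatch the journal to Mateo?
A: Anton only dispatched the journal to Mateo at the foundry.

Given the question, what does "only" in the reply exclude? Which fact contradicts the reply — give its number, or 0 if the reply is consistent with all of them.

The question "Where did ...?" targets the setting, so in the reply the focus falls on "at the foundry".
So "only" ranges over settings; the rest (same agent, thing, recipient (Anton / the journal / Mateo)) is presupposed.
Fact (3) keeps same agent, thing, recipient (Anton / the journal / Mateo) but has setting = at the observatory; that refutes the reply.
(Fact (5) would refute a reading with focus on the recipient — but that is not what the question asks.)

3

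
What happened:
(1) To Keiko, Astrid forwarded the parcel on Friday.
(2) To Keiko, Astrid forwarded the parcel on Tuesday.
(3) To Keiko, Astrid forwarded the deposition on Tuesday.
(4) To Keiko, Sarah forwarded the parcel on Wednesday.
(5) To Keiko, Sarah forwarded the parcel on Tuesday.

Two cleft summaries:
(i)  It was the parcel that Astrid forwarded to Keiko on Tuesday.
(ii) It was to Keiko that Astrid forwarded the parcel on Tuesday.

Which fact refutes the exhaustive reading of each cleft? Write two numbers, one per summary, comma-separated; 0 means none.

3, 0

(i): focus "the parcel". Looking for same agent, recipient, setting (Astrid / Keiko / on Tuesday) with some other thing — fact (3) has the deposition there. Refuted.
(ii): focus "Keiko". No fact shares same agent, thing, setting (Astrid / the parcel / on Tuesday) with a different recipient. 0.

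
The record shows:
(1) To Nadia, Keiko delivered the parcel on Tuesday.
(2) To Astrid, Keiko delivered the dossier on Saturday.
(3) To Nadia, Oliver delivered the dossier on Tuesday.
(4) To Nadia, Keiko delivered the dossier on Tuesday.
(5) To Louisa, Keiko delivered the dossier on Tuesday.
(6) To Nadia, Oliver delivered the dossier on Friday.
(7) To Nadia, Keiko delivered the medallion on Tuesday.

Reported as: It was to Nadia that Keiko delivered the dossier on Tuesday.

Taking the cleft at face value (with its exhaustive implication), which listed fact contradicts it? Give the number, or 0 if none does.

5

The cleft puts "Nadia" in focus and presupposes the open proposition with agent = Keiko, thing = the dossier, setting = on Tuesday.
The exhaustive reading says no other recipient fits that background.
Fact (5) shares the background but with recipient = Louisa; exhaustivity is violated.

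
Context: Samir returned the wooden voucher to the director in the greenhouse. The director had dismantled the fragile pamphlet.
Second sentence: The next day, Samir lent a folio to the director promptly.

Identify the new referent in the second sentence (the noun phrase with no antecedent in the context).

"Samir" and "the director" in the second sentence are given — already mentioned in the context.
"a folio" has no antecedent in the context; it is discourse-new (the indefinite article also signals a new referent).

a folio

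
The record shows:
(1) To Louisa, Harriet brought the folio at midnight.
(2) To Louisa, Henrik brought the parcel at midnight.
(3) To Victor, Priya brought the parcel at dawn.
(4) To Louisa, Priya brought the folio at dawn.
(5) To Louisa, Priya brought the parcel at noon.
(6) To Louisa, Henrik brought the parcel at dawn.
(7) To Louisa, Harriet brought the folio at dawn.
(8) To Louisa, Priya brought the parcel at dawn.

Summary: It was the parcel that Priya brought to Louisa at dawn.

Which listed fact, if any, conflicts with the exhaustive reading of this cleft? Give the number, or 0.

The cleft puts "the parcel" in focus and presupposes the open proposition with same agent, recipient, setting (Priya / Louisa / at dawn).
Exhaustivity: the parcel is the only thing satisfying that background.
But fact (4) also has same agent, recipient, setting (Priya / Louisa / at dawn), with thing = the folio — so the exhaustive reading fails.

4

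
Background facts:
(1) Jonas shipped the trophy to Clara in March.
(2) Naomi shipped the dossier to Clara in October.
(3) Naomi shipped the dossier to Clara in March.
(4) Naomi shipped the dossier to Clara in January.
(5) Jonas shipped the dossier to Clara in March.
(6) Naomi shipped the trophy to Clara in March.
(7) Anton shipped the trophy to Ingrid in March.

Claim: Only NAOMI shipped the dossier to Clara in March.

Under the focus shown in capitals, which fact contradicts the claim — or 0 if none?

Focus (in capitals) is "Naomi" — the agent. "Only" excludes alternative agents while holding fixed thing = the dossier, recipient = Clara, setting = in March.
Fact (5) matches on thing = the dossier, recipient = Clara, setting = in March, but has agent = Jonas instead. That refutes the claim.

5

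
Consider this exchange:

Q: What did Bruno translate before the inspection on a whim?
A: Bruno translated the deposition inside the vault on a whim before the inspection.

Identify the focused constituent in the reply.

The wh-word "what" asks about the direct object.
In the answer, "Bruno", "on a whim" and "before the inspection" are given — repeated from the question.
"inside the vault" is also new, but it specifies the location, which is not what the question asks about — so it is not the focus.
The constituent filling the direct object gap is "the deposition"; that is the focus.

the deposition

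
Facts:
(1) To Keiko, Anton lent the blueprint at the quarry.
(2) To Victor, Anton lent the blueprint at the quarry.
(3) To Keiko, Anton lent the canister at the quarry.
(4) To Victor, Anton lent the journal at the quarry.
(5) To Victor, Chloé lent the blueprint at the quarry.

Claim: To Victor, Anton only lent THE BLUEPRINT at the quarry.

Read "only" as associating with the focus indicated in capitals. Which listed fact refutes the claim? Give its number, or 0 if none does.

Focus (in capitals) is "the blueprint" — the thing. "Only" excludes alternative things while holding fixed Anton as agent and Victor as recipient and at the quarry as setting.
Fact (4) shares the background but differs in thing (the journal) — a counterexample.

4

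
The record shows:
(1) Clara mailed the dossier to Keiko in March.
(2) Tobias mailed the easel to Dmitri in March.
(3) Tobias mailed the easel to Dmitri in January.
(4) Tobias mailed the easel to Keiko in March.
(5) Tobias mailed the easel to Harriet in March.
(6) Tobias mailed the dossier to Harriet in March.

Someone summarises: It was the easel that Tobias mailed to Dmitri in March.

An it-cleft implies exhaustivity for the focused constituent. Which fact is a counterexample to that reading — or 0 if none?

0

The cleft puts "the easel" in focus and presupposes the open proposition with agent = Tobias, recipient = Dmitri, setting = in March.
The exhaustive reading says no other thing fits that background.
No listed fact matches the background with a different thing. Exhaustivity holds.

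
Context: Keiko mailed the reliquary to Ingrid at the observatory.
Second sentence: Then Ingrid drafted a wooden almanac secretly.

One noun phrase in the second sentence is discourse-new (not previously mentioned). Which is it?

a wooden almanac

"Ingrid" in the second sentence is given — already mentioned in the context.
"a wooden almanac" has no antecedent in the context; it is discourse-new (the indefinite article also signals a new referent).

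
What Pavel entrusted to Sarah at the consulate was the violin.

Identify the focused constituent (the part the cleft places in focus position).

the violin

In a pseudo-cleft "What ... was X", the post-copular constituent X is the focus.
Here the focus is "the violin". The backgrounded (presupposed) material includes "Pavel", "to Sarah" and "at the consulate".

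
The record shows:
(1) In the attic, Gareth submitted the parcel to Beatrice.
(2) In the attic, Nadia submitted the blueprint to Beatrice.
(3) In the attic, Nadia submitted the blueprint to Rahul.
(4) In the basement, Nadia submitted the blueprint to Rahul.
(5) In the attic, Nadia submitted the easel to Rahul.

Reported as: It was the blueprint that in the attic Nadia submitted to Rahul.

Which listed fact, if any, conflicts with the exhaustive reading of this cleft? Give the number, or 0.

5

Focus of the cleft: "the blueprint" (the thing). Presupposed background: Nadia as agent and Rahul as recipient and in the attic as setting.
The exhaustive reading says no other thing fits that background.
But fact (5) also has Nadia as agent and Rahul as recipient and in the attic as setting, with thing = the easel — so the exhaustive reading fails.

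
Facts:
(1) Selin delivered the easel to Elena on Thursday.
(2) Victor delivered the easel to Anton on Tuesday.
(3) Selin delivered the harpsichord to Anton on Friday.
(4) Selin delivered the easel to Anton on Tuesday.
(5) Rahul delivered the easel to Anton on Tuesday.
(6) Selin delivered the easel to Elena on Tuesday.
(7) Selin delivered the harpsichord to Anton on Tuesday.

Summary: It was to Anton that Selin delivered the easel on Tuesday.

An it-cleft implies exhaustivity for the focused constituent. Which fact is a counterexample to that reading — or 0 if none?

6

The cleft puts "Anton" in focus and presupposes the open proposition with same agent, thing, setting (Selin / the easel / on Tuesday).
The exhaustive reading says no other recipient fits that background.
Fact (6) shares the background but with recipient = Elena; exhaustivity is violated.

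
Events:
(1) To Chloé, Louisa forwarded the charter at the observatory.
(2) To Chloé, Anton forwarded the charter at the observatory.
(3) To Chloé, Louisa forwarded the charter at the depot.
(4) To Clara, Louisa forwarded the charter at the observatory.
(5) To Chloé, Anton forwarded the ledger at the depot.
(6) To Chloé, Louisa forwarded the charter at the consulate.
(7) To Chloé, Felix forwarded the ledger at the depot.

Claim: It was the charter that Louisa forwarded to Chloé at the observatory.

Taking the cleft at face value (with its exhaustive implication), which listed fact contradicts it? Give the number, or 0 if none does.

The cleft puts "the charter" in focus and presupposes the open proposition with same agent, recipient, setting (Louisa / Chloé / at the observatory).
Exhaustivity: the charter is the only thing satisfying that background.
No listed fact matches the background with a different thing. Exhaustivity holds.

0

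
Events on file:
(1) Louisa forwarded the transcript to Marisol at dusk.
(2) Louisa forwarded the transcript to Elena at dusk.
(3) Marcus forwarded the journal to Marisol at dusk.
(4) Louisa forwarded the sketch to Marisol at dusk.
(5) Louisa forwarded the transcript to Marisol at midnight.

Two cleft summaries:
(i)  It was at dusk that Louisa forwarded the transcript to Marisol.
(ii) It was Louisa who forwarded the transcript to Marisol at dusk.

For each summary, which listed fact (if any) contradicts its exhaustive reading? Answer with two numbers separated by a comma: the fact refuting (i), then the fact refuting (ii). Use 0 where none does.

5, 0

(i): focus "at dusk". Looking for same agent, thing, recipient (Louisa / the transcript / Marisol) with some other setting — fact (5) has at midnight there. Refuted.
(ii): focus "Louisa". No fact shares same thing, recipient, setting (the transcript / Marisol / at dusk) with a different agent. 0.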